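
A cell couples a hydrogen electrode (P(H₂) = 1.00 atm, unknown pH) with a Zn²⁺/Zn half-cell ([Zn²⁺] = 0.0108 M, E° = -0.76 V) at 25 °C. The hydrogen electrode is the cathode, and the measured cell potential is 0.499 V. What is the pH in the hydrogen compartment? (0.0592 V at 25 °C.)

pH = 5.39

E°_cell = 0.76 V and n = 2.
log Q = n(E° − E)/0.0592 = 2×(0.76 − 0.499)/0.0592 = 8.818.
With Q = [Zn²⁺]·P(H₂) / [H⁺]^2, solving for [H⁺] gives log[H⁺] = -5.392, so pH = 5.39.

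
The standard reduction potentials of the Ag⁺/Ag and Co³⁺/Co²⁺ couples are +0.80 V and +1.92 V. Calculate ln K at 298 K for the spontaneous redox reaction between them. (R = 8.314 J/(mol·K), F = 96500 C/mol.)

E°_cell = +1.92 − (+0.80) = 1.12 V, with n = 1 electron transferred.
At equilibrium E = 0, so the Nernst equation gives ln K = nFE°/RT = (1)(96500)(1.12)/((8.314)(298)) = 43.62.

ln K = 43.6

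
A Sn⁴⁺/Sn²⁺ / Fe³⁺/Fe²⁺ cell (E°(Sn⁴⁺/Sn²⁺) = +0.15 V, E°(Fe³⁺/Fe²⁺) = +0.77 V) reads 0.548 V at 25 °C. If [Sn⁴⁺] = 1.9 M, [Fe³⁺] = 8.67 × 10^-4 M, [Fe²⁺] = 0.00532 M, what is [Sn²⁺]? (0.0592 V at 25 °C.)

0.26 M

From the Nernst equation, log Q = n(E° − E)/0.0592 = 2(0.62 − 0.548)/0.0592 = 2.432, so Q = 271.
With Q = [Sn⁴⁺]·[Fe²⁺]^2/([Sn²⁺]·[Fe³⁺]^2) and the known concentrations, [Sn²⁺] in the denominator gives [Sn²⁺] = 0.26 M.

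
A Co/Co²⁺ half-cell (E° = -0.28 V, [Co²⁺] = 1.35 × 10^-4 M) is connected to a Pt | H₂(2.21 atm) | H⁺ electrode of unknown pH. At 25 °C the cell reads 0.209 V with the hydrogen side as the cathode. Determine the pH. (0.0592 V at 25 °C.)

pH = 2.96

E°_cell = 0.28 V and n = 2.
log Q = n(E° − E)/0.0592 = 2×(0.28 − 0.209)/0.0592 = 2.399.
With Q = [Co²⁺]·P(H₂) / [H⁺]^2, solving for [H⁺] gives log[H⁺] = -2.962, so pH = 2.96.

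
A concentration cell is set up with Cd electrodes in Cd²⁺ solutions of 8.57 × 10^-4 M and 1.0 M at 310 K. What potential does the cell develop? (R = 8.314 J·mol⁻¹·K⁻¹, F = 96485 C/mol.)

Both half-cells are Cd²⁺/Cd, so E°_cell = 0. The concentrated side is the cathode; the cell reaction moves Cd²⁺ from high to low concentration with n = 2.
Q = [Cd²⁺]_dilute/[Cd²⁺]_conc = 8.57 × 10^-4/1.0 = 8.57 × 10^-4.
E = 0 − (RT/nF) ln Q = −((8.314×310)/(2×96485))(-7.062) = 0.0943 V.

0.094 V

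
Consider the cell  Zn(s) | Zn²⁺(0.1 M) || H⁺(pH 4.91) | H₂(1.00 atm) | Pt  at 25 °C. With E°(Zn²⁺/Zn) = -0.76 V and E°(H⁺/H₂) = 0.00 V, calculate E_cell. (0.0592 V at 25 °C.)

0.50 V

The hydrogen couple is the cathode, so E°_cell = 0.76 V; n = 2.
[H⁺] = 10^(−4.91) = 1.2 × 10^-5 M, and Q = [Zn²⁺]·P(H₂) / [H⁺]^2 = 6.61 × 10^8.
E = E° − (0.0592/2) log Q = 0.76 − (0.0592/2)(8.820) = 0.499 V.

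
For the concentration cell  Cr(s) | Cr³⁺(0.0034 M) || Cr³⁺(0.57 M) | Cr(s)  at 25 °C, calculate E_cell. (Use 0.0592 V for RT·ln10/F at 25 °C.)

0.044 V

Both half-cells are Cr³⁺/Cr, so E°_cell = 0. The concentrated side is the cathode; the cell reaction moves Cr³⁺ from high to low concentration with n = 3.
Q = [Cr³⁺]_dilute/[Cr³⁺]_conc = 0.0034/0.57 = 0.00596.
E = 0 − (0.0592/3) log Q = −(0.0592/3)(-2.224) = 0.0439 V.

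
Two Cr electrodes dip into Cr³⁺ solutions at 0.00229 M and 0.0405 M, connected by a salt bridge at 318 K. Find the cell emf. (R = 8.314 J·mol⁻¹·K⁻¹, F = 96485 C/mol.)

0.026 V

Both half-cells are Cr³⁺/Cr, so E°_cell = 0. The concentrated side is the cathode; the cell reaction moves Cr³⁺ from high to low concentration with n = 3.
Q = [Cr³⁺]_dilute/[Cr³⁺]_conc = 0.00229/0.0405 = 0.0565.
E = 0 − (RT/nF) ln Q = −((8.314×318)/(3×96485))(-2.873) = 0.0262 V.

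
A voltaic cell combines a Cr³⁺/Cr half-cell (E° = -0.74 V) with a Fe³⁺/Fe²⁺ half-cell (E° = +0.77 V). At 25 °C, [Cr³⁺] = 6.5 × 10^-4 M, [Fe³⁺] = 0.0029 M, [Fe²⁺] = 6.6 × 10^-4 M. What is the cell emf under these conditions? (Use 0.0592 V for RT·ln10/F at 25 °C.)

1.61 V

The Fe³⁺/Fe²⁺ couple has the higher reduction potential and acts as the cathode, so E°_cell = +0.77 − (-0.74) = 1.51 V.
Balancing electrons gives n = 3; the reaction quotient is Q = [Cr³⁺]·[Fe²⁺]^3/[Fe³⁺]^3 = 7.66 × 10^-6.
At 25 °C, E = E° − (0.0592/n) log Q = 1.51 − (0.0592/3)(-5.116) = 1.510 + 0.101 = 1.611 V.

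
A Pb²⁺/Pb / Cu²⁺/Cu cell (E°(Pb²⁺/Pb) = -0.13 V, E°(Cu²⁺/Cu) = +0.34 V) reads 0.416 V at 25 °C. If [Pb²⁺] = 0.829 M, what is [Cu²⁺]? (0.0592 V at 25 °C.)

0.012 M

From the Nernst equation, log Q = n(E° − E)/0.0592 = 2(0.47 − 0.416)/0.0592 = 1.824, so Q = 66.7.
With Q = [Pb²⁺]/[Cu²⁺] and the known concentrations, [Cu²⁺] in the denominator gives [Cu²⁺] = 0.012 M.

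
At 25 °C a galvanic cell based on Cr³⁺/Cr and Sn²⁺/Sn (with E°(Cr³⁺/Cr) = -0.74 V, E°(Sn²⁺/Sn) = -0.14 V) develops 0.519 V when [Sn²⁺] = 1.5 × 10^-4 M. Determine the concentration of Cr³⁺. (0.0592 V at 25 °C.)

From the Nernst equation, log Q = n(E° − E)/0.0592 = 6(0.60 − 0.519)/0.0592 = 8.209, so Q = 1.62 × 10^8.
With Q = [Cr³⁺]^2/[Sn²⁺]^3 and the known concentrations, [Cr³⁺]^2 in the numerator gives [Cr³⁺] = 0.023 M.

0.023 M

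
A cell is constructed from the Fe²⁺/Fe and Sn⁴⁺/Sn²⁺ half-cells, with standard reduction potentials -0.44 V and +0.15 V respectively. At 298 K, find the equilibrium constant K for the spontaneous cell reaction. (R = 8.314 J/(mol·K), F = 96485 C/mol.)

9.1 × 10^19

E°_cell = +0.15 − (-0.44) = 0.59 V, with n = 2 electrons transferred.
At equilibrium E = 0, so the Nernst equation gives ln K = nFE°/RT = (2)(96485)(0.59)/((8.314)(298)) = 45.95.
K = e^45.95 = 9.1 × 10^19.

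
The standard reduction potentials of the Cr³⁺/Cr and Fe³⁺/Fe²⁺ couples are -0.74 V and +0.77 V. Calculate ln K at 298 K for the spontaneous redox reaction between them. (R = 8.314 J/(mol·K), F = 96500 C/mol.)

ln K = 176.4

E°_cell = +0.77 − (-0.74) = 1.51 V, with n = 3 electrons transferred.
At equilibrium E = 0, so the Nernst equation gives ln K = nFE°/RT = (3)(96500)(1.51)/((8.314)(298)) = 176.44.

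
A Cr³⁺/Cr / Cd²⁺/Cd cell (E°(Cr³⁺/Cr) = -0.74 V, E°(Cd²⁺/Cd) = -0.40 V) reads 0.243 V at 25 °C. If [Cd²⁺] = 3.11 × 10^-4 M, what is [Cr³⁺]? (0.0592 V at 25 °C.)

From the Nernst equation, log Q = n(E° − E)/0.0592 = 6(0.34 − 0.243)/0.0592 = 9.831, so Q = 6.78 × 10^9.
With Q = [Cr³⁺]^2/[Cd²⁺]^3 and the known concentrations, [Cr³⁺]^2 in the numerator gives [Cr³⁺] = 0.45 M.

0.45 M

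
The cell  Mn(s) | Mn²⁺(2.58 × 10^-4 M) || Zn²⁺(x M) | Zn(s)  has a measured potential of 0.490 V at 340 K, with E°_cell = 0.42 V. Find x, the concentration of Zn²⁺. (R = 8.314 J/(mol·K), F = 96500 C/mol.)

From the Nernst equation, ln Q = nF(E° − E)/RT = 2×96500×(0.42 − 0.490)/(8.314×340) = -4.779, so Q = 0.00840.
With Q = [Mn²⁺]/[Zn²⁺] and the known concentrations, [Zn²⁺] in the denominator gives [Zn²⁺] = 0.031 M.

0.031 M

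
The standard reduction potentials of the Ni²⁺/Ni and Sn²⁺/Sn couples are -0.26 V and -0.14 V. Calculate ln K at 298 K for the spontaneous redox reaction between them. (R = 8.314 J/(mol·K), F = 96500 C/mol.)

E°_cell = -0.14 − (-0.26) = 0.12 V, with n = 2 electrons transferred.
At equilibrium E = 0, so the Nernst equation gives ln K = nFE°/RT = (2)(96500)(0.12)/((8.314)(298)) = 9.35.

ln K = 9.3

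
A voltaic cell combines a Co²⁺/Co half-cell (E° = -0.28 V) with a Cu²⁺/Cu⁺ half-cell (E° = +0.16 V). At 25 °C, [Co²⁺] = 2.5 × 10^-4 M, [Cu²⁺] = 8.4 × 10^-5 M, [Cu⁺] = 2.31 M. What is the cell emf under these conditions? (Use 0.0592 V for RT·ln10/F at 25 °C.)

0.284 V

The Cu²⁺/Cu⁺ couple has the higher reduction potential and acts as the cathode, so E°_cell = +0.16 − (-0.28) = 0.44 V.
Balancing electrons gives n = 2; the reaction quotient is Q = [Co²⁺]·[Cu⁺]^2/[Cu²⁺]^2 = 1.89 × 10^5.
At 25 °C, E = E° − (0.0592/n) log Q = 0.44 − (0.0592/2)(5.277) = 0.440 − 0.156 = 0.284 V.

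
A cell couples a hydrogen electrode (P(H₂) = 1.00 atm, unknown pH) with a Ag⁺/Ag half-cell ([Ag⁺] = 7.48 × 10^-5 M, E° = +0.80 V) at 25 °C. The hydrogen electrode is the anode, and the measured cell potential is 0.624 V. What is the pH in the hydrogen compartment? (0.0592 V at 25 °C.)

E°_cell = 0.80 V and n = 2.
log Q = n(E° − E)/0.0592 = 2×(0.80 − 0.624)/0.0592 = 5.946.
With Q = [H⁺]^2 / ([Ag⁺]^2·P(H₂)), solving for [H⁺] gives log[H⁺] = -1.153, so pH = 1.15.

pH = 1.15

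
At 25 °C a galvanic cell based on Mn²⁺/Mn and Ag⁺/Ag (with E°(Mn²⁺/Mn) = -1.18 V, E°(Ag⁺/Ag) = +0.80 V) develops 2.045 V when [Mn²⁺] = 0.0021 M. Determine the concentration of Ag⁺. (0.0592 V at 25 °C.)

From the Nernst equation, log Q = n(E° − E)/0.0592 = 2(1.98 − 2.045)/0.0592 = -2.196, so Q = 0.00637.
With Q = [Mn²⁺]/[Ag⁺]^2 and the known concentrations, [Ag⁺]^2 in the denominator gives [Ag⁺] = 0.57 M.

0.57 M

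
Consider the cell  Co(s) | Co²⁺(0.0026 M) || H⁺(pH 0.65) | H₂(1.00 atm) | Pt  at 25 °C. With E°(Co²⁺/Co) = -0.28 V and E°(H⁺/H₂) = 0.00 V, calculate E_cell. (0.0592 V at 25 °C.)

0.32 V

The hydrogen couple is the cathode, so E°_cell = 0.28 V; n = 2.
[H⁺] = 10^(−0.65) = 0.22 M, and Q = [Co²⁺]·P(H₂) / [H⁺]^2 = 0.0519.
E = E° − (0.0592/2) log Q = 0.28 − (0.0592/2)(-1.285) = 0.318 V.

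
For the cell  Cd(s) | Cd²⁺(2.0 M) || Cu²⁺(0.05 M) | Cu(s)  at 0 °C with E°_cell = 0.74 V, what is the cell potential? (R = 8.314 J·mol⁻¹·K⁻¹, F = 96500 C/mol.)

Balancing electrons gives n = 2; the reaction quotient is Q = [Cd²⁺]/[Cu²⁺] = 40.0.
E = E° − (RT/nF) ln Q = 0.74 − (8.314×273)/(2×96500) × (3.689) = 0.740 − 0.043 = 0.697 V.

0.697 V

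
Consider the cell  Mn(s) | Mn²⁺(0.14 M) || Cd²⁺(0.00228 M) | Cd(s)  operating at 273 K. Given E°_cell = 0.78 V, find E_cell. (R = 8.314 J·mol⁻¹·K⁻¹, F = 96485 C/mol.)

0.732 V

Balancing electrons gives n = 2; the reaction quotient is Q = [Mn²⁺]/[Cd²⁺] = 61.4.
E = E° − (RT/nF) ln Q = 0.78 − (8.314×273)/(2×96485) × (4.117) = 0.780 − 0.048 = 0.732 V.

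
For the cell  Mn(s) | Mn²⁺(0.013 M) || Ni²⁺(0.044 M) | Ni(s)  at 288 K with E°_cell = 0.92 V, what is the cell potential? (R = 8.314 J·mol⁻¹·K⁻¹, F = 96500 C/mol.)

Balancing electrons gives n = 2; the reaction quotient is Q = [Mn²⁺]/[Ni²⁺] = 0.295.
E = E° − (RT/nF) ln Q = 0.92 − (8.314×288)/(2×96500) × (-1.219) = 0.920 + 0.015 = 0.935 V.

0.935 V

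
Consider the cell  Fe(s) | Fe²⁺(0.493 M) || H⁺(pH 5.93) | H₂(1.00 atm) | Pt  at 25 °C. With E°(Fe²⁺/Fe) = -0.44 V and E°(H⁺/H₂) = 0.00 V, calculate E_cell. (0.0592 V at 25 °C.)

The hydrogen couple is the cathode, so E°_cell = 0.44 V; n = 2.
[H⁺] = 10^(−5.93) = 1.2 × 10^-6 M, and Q = [Fe²⁺]·P(H₂) / [H⁺]^2 = 3.57 × 10^11.
E = E° − (0.0592/2) log Q = 0.44 − (0.0592/2)(11.553) = 0.098 V.

0.098 V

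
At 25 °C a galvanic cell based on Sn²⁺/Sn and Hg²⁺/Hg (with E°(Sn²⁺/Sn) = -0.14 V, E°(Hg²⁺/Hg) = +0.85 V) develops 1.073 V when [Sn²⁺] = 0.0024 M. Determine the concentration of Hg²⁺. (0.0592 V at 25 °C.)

From the Nernst equation, log Q = n(E° − E)/0.0592 = 2(0.99 − 1.073)/0.0592 = -2.804, so Q = 0.00157.
With Q = [Sn²⁺]/[Hg²⁺] and the known concentrations, [Hg²⁺] in the denominator gives [Hg²⁺] = 1.5 M.

1.5 M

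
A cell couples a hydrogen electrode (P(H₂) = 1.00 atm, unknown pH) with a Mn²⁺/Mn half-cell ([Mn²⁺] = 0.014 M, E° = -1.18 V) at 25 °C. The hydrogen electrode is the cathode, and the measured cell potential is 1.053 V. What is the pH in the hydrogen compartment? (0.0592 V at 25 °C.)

pH = 3.07

E°_cell = 1.18 V and n = 2.
log Q = n(E° − E)/0.0592 = 2×(1.18 − 1.053)/0.0592 = 4.291.
With Q = [Mn²⁺]·P(H₂) / [H⁺]^2, solving for [H⁺] gives log[H⁺] = -3.072, so pH = 3.07.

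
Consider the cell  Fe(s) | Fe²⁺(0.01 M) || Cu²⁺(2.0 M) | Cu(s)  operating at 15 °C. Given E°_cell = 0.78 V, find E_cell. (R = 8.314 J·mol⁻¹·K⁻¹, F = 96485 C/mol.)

Balancing electrons gives n = 2; the reaction quotient is Q = [Fe²⁺]/[Cu²⁺] = 0.00500.
E = E° − (RT/nF) ln Q = 0.78 − (8.314×288)/(2×96485) × (-5.298) = 0.780 + 0.066 = 0.846 V.

0.846 V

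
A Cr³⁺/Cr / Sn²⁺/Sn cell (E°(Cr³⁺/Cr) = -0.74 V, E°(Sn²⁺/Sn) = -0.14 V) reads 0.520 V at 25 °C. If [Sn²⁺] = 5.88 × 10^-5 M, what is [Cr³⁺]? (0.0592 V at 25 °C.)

0.0051 M

From the Nernst equation, log Q = n(E° − E)/0.0592 = 6(0.60 − 0.520)/0.0592 = 8.108, so Q = 1.28 × 10^8.
With Q = [Cr³⁺]^2/[Sn²⁺]^3 and the known concentrations, [Cr³⁺]^2 in the numerator gives [Cr³⁺] = 0.0051 M.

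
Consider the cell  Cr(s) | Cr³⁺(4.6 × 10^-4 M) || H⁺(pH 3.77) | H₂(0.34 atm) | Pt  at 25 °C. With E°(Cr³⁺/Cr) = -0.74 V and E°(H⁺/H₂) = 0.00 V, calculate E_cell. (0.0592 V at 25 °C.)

The hydrogen couple is the cathode, so E°_cell = 0.74 V; n = 6.
[H⁺] = 10^(−3.77) = 1.7 × 10^-4 M, and Q = [Cr³⁺]^2·P(H₂)^3 / [H⁺]^6 = 3.47 × 10^14.
E = E° − (0.0592/6) log Q = 0.74 − (0.0592/6)(14.540) = 0.597 V.

0.60 V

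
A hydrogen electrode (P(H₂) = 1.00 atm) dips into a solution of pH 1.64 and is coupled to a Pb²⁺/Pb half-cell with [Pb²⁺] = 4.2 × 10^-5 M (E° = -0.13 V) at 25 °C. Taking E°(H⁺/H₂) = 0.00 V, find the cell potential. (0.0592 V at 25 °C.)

0.16 V

The hydrogen couple is the cathode, so E°_cell = 0.13 V; n = 2.
[H⁺] = 10^(−1.64) = 0.023 M, and Q = [Pb²⁺]·P(H₂) / [H⁺]^2 = 0.0800.
E = E° − (0.0592/2) log Q = 0.13 − (0.0592/2)(-1.097) = 0.162 V.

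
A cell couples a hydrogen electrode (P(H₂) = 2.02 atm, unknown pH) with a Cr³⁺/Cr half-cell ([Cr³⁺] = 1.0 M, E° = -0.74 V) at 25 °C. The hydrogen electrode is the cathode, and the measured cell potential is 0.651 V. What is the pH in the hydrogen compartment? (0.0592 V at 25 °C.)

E°_cell = 0.74 V and n = 6.
log Q = n(E° − E)/0.0592 = 6×(0.74 − 0.651)/0.0592 = 9.020.
With Q = [Cr³⁺]^2·P(H₂)^3 / [H⁺]^6, solving for [H⁺] gives log[H⁺] = -1.351, so pH = 1.35.

pH = 1.35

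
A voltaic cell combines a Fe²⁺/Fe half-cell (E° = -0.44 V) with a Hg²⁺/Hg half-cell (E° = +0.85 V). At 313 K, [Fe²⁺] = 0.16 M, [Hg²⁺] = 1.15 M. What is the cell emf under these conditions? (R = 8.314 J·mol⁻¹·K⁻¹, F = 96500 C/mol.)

The Hg²⁺/Hg couple has the higher reduction potential and acts as the cathode, so E°_cell = +0.85 − (-0.44) = 1.29 V.
Balancing electrons gives n = 2; the reaction quotient is Q = [Fe²⁺]/[Hg²⁺] = 0.139.
E = E° − (RT/nF) ln Q = 1.29 − (8.314×313)/(2×96500) × (-1.972) = 1.290 + 0.027 = 1.317 V.

1.32 V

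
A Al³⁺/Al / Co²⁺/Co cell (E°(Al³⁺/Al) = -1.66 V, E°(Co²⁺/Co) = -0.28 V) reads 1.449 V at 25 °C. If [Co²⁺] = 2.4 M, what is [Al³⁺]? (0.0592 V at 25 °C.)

From the Nernst equation, log Q = n(E° − E)/0.0592 = 6(1.38 − 1.449)/0.0592 = -6.993, so Q = 1.02 × 10^-7.
With Q = [Al³⁺]^2/[Co²⁺]^3 and the known concentrations, [Al³⁺]^2 in the numerator gives [Al³⁺] = 0.0012 M.

0.0012 M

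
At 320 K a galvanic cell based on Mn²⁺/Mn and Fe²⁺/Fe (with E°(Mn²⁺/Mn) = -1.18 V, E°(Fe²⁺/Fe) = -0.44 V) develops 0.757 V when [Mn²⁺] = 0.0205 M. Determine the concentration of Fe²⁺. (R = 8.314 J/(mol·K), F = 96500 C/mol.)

0.07 M

From the Nernst equation, ln Q = nF(E° − E)/RT = 2×96500×(0.74 − 0.757)/(8.314×320) = -1.233, so Q = 0.291.
With Q = [Mn²⁺]/[Fe²⁺] and the known concentrations, [Fe²⁺] in the denominator gives [Fe²⁺] = 0.07 M.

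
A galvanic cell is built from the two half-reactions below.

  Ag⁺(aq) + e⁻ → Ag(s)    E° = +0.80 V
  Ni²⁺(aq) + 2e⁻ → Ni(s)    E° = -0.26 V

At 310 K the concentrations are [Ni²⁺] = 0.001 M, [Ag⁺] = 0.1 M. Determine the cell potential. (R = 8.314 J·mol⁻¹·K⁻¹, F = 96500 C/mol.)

1.09 V

The Ag⁺/Ag couple has the higher reduction potential and acts as the cathode, so E°_cell = +0.80 − (-0.26) = 1.06 V.
Balancing electrons gives n = 2; the reaction quotient is Q = [Ni²⁺]/[Ag⁺]^2 = 0.100.
E = E° − (RT/nF) ln Q = 1.06 − (8.314×310)/(2×96500) × (-2.303) = 1.060 + 0.031 = 1.091 V.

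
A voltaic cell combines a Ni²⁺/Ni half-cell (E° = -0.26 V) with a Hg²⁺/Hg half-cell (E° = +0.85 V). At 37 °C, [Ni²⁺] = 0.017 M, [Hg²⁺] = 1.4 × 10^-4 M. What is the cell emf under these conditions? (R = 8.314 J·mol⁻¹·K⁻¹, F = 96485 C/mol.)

The Hg²⁺/Hg couple has the higher reduction potential and acts as the cathode, so E°_cell = +0.85 − (-0.26) = 1.11 V.
Balancing electrons gives n = 2; the reaction quotient is Q = [Ni²⁺]/[Hg²⁺] = 121.
E = E° − (RT/nF) ln Q = 1.11 − (8.314×310)/(2×96485) × (4.799) = 1.110 − 0.064 = 1.046 V.

1.05 V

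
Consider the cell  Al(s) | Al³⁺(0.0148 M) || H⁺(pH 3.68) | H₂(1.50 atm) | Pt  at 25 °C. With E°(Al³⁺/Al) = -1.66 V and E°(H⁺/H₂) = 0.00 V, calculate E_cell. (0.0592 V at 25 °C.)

1.47 V

The hydrogen couple is the cathode, so E°_cell = 1.66 V; n = 6.
[H⁺] = 10^(−3.68) = 2.1 × 10^-4 M, and Q = [Al³⁺]^2·P(H₂)^3 / [H⁺]^6 = 8.89 × 10^18.
E = E° − (0.0592/6) log Q = 1.66 − (0.0592/6)(18.949) = 1.473 V.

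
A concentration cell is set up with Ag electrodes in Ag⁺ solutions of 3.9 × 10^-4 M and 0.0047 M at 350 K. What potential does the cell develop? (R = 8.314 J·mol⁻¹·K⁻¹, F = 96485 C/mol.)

0.075 V

Both half-cells are Ag⁺/Ag, so E°_cell = 0. The concentrated side is the cathode; the cell reaction moves Ag⁺ from high to low concentration with n = 1.
Q = [Ag⁺]_dilute/[Ag⁺]_conc = 3.9 × 10^-4/0.0047 = 0.0830.
E = 0 − (RT/nF) ln Q = −((8.314×350)/(1×96485))(-2.489) = 0.0751 V.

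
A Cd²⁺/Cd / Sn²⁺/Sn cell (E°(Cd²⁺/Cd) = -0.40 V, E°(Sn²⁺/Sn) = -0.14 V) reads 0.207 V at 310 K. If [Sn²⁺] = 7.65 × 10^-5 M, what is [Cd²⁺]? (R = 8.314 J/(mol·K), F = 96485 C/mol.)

From the Nernst equation, ln Q = nF(E° − E)/RT = 2×96485×(0.26 − 0.207)/(8.314×310) = 3.968, so Q = 52.9.
With Q = [Cd²⁺]/[Sn²⁺] and the known concentrations, [Cd²⁺] in the numerator gives [Cd²⁺] = 0.004 M.

0.004 M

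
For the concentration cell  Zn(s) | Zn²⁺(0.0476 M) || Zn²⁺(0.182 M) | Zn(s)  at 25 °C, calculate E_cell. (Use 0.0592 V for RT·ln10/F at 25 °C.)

Both half-cells are Zn²⁺/Zn, so E°_cell = 0. The concentrated side is the cathode; the cell reaction moves Zn²⁺ from high to low concentration with n = 2.
Q = [Zn²⁺]_dilute/[Zn²⁺]_conc = 0.0476/0.182 = 0.262.
E = 0 − (0.0592/2) log Q = −(0.0592/2)(-0.582) = 0.0172 V.

0.017 V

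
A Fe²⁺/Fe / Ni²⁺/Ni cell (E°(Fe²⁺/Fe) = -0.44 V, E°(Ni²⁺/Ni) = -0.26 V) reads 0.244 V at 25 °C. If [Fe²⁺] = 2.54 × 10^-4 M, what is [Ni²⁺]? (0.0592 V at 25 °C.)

0.037 M

From the Nernst equation, log Q = n(E° − E)/0.0592 = 2(0.18 − 0.244)/0.0592 = -2.162, so Q = 0.00688.
With Q = [Fe²⁺]/[Ni²⁺] and the known concentrations, [Ni²⁺] in the denominator gives [Ni²⁺] = 0.037 M.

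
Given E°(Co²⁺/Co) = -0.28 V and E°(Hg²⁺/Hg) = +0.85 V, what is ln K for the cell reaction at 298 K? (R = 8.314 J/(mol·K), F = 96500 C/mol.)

ln K = 88.0

E°_cell = +0.85 − (-0.28) = 1.13 V, with n = 2 electrons transferred.
At equilibrium E = 0, so the Nernst equation gives ln K = nFE°/RT = (2)(96500)(1.13)/((8.314)(298)) = 88.03.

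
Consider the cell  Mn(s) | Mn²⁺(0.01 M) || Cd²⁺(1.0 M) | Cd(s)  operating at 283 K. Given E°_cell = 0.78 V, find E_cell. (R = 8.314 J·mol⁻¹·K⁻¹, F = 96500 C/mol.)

Balancing electrons gives n = 2; the reaction quotient is Q = [Mn²⁺]/[Cd²⁺] = 0.0100.
E = E° − (RT/nF) ln Q = 0.78 − (8.314×283)/(2×96500) × (-4.605) = 0.780 + 0.056 = 0.836 V.

0.836 V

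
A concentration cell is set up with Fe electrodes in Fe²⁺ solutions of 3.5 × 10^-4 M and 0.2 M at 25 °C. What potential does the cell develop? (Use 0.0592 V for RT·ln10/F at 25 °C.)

Both half-cells are Fe²⁺/Fe, so E°_cell = 0. The concentrated side is the cathode; the cell reaction moves Fe²⁺ from high to low concentration with n = 2.
Q = [Fe²⁺]_dilute/[Fe²⁺]_conc = 3.5 × 10^-4/0.2 = 0.00175.
E = 0 − (0.0592/2) log Q = −(0.0592/2)(-2.757) = 0.0816 V.

0.082 V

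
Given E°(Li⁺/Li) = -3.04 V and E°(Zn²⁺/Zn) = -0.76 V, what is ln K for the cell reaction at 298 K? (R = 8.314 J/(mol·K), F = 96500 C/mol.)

E°_cell = -0.76 − (-3.04) = 2.28 V, with n = 2 electrons transferred.
At equilibrium E = 0, so the Nernst equation gives ln K = nFE°/RT = (2)(96500)(2.28)/((8.314)(298)) = 177.61.

ln K = 177.6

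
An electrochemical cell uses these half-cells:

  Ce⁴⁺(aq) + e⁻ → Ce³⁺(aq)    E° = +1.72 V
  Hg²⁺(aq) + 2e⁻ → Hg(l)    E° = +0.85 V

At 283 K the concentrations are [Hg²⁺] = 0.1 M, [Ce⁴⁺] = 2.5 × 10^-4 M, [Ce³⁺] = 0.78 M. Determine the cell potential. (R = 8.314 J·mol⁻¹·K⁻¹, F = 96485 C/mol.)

The Ce⁴⁺/Ce³⁺ couple has the higher reduction potential and acts as the cathode, so E°_cell = +1.72 − (+0.85) = 0.87 V.
Balancing electrons gives n = 2; the reaction quotient is Q = [Hg²⁺]·[Ce³⁺]^2/[Ce⁴⁺]^2 = 9.73 × 10^5.
E = E° − (RT/nF) ln Q = 0.87 − (8.314×283)/(2×96485) × (13.789) = 0.870 − 0.168 = 0.702 V.

0.702 V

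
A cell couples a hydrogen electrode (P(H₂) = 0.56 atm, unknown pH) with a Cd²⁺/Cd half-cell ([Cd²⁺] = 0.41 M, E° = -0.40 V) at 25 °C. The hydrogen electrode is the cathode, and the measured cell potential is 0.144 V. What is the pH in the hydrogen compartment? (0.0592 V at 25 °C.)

E°_cell = 0.40 V and n = 2.
log Q = n(E° − E)/0.0592 = 2×(0.40 − 0.144)/0.0592 = 8.649.
With Q = [Cd²⁺]·P(H₂) / [H⁺]^2, solving for [H⁺] gives log[H⁺] = -4.644, so pH = 4.64.

pH = 4.64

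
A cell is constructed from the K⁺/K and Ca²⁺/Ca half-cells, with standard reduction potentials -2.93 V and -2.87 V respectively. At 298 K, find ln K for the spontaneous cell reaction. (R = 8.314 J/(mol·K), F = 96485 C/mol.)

ln K = 4.7

E°_cell = -2.87 − (-2.93) = 0.06 V, with n = 2 electrons transferred.
At equilibrium E = 0, so the Nernst equation gives ln K = nFE°/RT = (2)(96485)(0.06)/((8.314)(298)) = 4.67.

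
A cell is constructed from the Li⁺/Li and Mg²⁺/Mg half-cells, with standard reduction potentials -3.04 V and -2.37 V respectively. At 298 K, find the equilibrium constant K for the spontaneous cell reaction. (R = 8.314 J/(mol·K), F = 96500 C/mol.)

E°_cell = -2.37 − (-3.04) = 0.67 V, with n = 2 electrons transferred.
At equilibrium E = 0, so the Nernst equation gives ln K = nFE°/RT = (2)(96500)(0.67)/((8.314)(298)) = 52.19.
K = e^52.19 = 4.6 × 10^22.

4.6 × 10^22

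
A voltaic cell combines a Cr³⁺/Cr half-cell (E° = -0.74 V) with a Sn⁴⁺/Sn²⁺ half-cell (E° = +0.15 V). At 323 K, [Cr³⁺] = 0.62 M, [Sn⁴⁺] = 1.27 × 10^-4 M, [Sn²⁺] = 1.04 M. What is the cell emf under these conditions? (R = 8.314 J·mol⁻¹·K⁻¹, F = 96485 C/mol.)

0.769 V

The Sn⁴⁺/Sn²⁺ couple has the higher reduction potential and acts as the cathode, so E°_cell = +0.15 − (-0.74) = 0.89 V.
Balancing electrons gives n = 6; the reaction quotient is Q = [Cr³⁺]^2·[Sn²⁺]^3/[Sn⁴⁺]^3 = 2.11 × 10^11.
E = E° − (RT/nF) ln Q = 0.89 − (8.314×323)/(6×96485) × (26.076) = 0.890 − 0.121 = 0.769 V.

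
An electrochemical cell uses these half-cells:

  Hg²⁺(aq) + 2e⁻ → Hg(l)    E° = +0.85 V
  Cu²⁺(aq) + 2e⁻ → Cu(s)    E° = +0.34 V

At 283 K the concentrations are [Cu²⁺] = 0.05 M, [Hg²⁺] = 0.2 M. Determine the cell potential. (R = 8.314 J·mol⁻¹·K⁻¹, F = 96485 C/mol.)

The Hg²⁺/Hg couple has the higher reduction potential and acts as the cathode, so E°_cell = +0.85 − (+0.34) = 0.51 V.
Balancing electrons gives n = 2; the reaction quotient is Q = [Cu²⁺]/[Hg²⁺] = 0.250.
E = E° − (RT/nF) ln Q = 0.51 − (8.314×283)/(2×96485) × (-1.386) = 0.510 + 0.017 = 0.527 V.

0.527 V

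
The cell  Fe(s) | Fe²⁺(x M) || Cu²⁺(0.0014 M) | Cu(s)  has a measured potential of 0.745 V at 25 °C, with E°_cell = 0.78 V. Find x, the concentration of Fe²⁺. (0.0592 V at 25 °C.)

From the Nernst equation, log Q = n(E° − E)/0.0592 = 2(0.78 − 0.745)/0.0592 = 1.182, so Q = 15.2.
With Q = [Fe²⁺]/[Cu²⁺] and the known concentrations, [Fe²⁺] in the numerator gives [Fe²⁺] = 0.021 M.

0.021 M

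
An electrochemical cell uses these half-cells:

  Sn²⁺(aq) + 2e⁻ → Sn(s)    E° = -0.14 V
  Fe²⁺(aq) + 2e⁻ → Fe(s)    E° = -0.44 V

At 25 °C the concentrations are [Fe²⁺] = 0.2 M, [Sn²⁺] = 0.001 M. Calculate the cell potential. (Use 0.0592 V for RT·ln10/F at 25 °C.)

The Sn²⁺/Sn couple has the higher reduction potential and acts as the cathode, so E°_cell = -0.14 − (-0.44) = 0.30 V.
Balancing electrons gives n = 2; the reaction quotient is Q = [Fe²⁺]/[Sn²⁺] = 200.
At 25 °C, E = E° − (0.0592/n) log Q = 0.30 − (0.0592/2)(2.301) = 0.300 − 0.068 = 0.232 V.

0.232 V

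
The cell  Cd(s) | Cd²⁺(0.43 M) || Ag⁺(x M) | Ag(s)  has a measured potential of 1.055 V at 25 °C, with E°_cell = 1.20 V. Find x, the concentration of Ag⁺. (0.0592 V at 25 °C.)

From the Nernst equation, log Q = n(E° − E)/0.0592 = 2(1.20 − 1.055)/0.0592 = 4.899, so Q = 7.92 × 10^4.
With Q = [Cd²⁺]/[Ag⁺]^2 and the known concentrations, [Ag⁺]^2 in the denominator gives [Ag⁺] = 0.0023 M.

0.0023 M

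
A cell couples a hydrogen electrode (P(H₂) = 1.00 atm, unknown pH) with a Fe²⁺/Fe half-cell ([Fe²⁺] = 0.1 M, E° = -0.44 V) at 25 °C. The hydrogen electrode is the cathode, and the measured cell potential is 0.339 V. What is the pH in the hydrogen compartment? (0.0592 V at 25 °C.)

E°_cell = 0.44 V and n = 2.
log Q = n(E° − E)/0.0592 = 2×(0.44 − 0.339)/0.0592 = 3.412.
With Q = [Fe²⁺]·P(H₂) / [H⁺]^2, solving for [H⁺] gives log[H⁺] = -2.206, so pH = 2.21.

pH = 2.21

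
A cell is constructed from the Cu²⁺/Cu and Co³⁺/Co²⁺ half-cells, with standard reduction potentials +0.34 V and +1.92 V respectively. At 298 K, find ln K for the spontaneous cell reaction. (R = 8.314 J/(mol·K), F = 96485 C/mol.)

ln K = 123.1

E°_cell = +1.92 − (+0.34) = 1.58 V, with n = 2 electrons transferred.
At equilibrium E = 0, so the Nernst equation gives ln K = nFE°/RT = (2)(96485)(1.58)/((8.314)(298)) = 123.06.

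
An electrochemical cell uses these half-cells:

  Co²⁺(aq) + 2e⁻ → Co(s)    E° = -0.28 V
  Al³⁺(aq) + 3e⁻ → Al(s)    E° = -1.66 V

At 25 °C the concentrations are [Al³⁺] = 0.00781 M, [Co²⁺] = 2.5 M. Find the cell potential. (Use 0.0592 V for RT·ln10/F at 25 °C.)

1.43 V

The Co²⁺/Co couple has the higher reduction potential and acts as the cathode, so E°_cell = -0.28 − (-1.66) = 1.38 V.
Balancing electrons gives n = 6; the reaction quotient is Q = [Al³⁺]^2/[Co²⁺]^3 = 3.9 × 10^-6.
At 25 °C, E = E° − (0.0592/n) log Q = 1.38 − (0.0592/6)(-5.409) = 1.380 + 0.053 = 1.433 V.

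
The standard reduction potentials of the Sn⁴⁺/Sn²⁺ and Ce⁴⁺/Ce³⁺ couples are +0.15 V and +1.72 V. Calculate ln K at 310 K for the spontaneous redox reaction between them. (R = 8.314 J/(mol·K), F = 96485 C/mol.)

ln K = 117.5

E°_cell = +1.72 − (+0.15) = 1.57 V, with n = 2 electrons transferred.
At equilibrium E = 0, so the Nernst equation gives ln K = nFE°/RT = (2)(96485)(1.57)/((8.314)(310)) = 117.55.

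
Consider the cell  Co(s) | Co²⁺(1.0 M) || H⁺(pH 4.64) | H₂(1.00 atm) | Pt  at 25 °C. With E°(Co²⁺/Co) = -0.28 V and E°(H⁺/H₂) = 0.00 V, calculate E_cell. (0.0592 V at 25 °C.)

The hydrogen couple is the cathode, so E°_cell = 0.28 V; n = 2.
[H⁺] = 10^(−4.64) = 2.3 × 10^-5 M, and Q = [Co²⁺]·P(H₂) / [H⁺]^2 = 1.91 × 10^9.
E = E° − (0.0592/2) log Q = 0.28 − (0.0592/2)(9.280) = 0.005 V.

0.005 V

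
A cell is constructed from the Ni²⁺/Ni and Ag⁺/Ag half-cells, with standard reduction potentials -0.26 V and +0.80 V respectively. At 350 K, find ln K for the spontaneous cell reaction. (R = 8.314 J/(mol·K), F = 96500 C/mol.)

E°_cell = +0.80 − (-0.26) = 1.06 V, with n = 2 electrons transferred.
At equilibrium E = 0, so the Nernst equation gives ln K = nFE°/RT = (2)(96500)(1.06)/((8.314)(350)) = 70.30.

ln K = 70.3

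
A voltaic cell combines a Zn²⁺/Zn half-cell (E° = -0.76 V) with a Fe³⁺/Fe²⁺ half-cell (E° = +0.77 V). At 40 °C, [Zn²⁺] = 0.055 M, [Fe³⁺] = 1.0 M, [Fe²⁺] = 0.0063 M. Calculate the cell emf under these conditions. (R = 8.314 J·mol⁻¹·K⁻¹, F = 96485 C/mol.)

1.71 V

The Fe³⁺/Fe²⁺ couple has the higher reduction potential and acts as the cathode, so E°_cell = +0.77 − (-0.76) = 1.53 V.
Balancing electrons gives n = 2; the reaction quotient is Q = [Zn²⁺]·[Fe²⁺]^2/[Fe³⁺]^2 = 2.18 × 10^-6.
E = E° − (RT/nF) ln Q = 1.53 − (8.314×313)/(2×96485) × (-13.035) = 1.530 + 0.176 = 1.706 V.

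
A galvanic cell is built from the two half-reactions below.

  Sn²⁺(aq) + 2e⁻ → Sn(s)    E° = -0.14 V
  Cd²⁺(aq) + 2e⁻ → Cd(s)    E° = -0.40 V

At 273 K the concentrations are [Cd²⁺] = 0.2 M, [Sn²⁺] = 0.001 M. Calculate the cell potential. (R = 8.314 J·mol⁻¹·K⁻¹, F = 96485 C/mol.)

The Sn²⁺/Sn couple has the higher reduction potential and acts as the cathode, so E°_cell = -0.14 − (-0.40) = 0.26 V.
Balancing electrons gives n = 2; the reaction quotient is Q = [Cd²⁺]/[Sn²⁺] = 200.
E = E° − (RT/nF) ln Q = 0.26 − (8.314×273)/(2×96485) × (5.298) = 0.260 − 0.062 = 0.198 V.

0.198 V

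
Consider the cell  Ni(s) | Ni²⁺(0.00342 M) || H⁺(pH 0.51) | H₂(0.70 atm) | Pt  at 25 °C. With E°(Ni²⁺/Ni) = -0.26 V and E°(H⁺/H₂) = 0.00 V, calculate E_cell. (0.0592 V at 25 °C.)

0.31 V

The hydrogen couple is the cathode, so E°_cell = 0.26 V; n = 2.
[H⁺] = 10^(−0.51) = 0.31 M, and Q = [Ni²⁺]·P(H₂) / [H⁺]^2 = 0.0251.
E = E° − (0.0592/2) log Q = 0.26 − (0.0592/2)(-1.601) = 0.307 V.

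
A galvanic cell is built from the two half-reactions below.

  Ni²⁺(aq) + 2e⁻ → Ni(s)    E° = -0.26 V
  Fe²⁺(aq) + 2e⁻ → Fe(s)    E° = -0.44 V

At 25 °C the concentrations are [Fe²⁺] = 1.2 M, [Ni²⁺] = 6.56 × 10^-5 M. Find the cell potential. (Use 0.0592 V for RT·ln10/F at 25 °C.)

The Ni²⁺/Ni couple has the higher reduction potential and acts as the cathode, so E°_cell = -0.26 − (-0.44) = 0.18 V.
Balancing electrons gives n = 2; the reaction quotient is Q = [Fe²⁺]/[Ni²⁺] = 1.83 × 10^4.
At 25 °C, E = E° − (0.0592/n) log Q = 0.18 − (0.0592/2)(4.262) = 0.180 − 0.126 = 0.054 V.

0.054 V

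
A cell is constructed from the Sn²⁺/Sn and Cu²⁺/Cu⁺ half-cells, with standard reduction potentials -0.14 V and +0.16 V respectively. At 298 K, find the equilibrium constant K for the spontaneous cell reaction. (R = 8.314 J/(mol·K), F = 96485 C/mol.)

1.4 × 10^10

E°_cell = +0.16 − (-0.14) = 0.30 V, with n = 2 electrons transferred.
At equilibrium E = 0, so the Nernst equation gives ln K = nFE°/RT = (2)(96485)(0.30)/((8.314)(298)) = 23.37.
K = e^23.37 = 1.4 × 10^10.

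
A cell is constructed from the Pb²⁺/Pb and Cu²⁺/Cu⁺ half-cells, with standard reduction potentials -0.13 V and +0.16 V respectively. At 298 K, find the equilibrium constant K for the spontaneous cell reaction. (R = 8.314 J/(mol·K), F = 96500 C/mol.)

6.5 × 10^9

E°_cell = +0.16 − (-0.13) = 0.29 V, with n = 2 electrons transferred.
At equilibrium E = 0, so the Nernst equation gives ln K = nFE°/RT = (2)(96500)(0.29)/((8.314)(298)) = 22.59.
K = e^22.59 = 6.5 × 10^9.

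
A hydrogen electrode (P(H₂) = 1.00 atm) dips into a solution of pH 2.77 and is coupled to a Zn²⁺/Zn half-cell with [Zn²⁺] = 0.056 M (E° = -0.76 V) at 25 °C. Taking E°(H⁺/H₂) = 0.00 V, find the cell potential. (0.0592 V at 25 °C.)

0.63 V

The hydrogen couple is the cathode, so E°_cell = 0.76 V; n = 2.
[H⁺] = 10^(−2.77) = 0.0017 M, and Q = [Zn²⁺]·P(H₂) / [H⁺]^2 = 1.94 × 10^4.
E = E° − (0.0592/2) log Q = 0.76 − (0.0592/2)(4.288) = 0.633 V.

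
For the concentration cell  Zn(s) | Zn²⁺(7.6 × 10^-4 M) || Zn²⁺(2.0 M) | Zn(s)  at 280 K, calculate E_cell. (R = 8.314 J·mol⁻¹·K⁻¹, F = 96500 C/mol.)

Both half-cells are Zn²⁺/Zn, so E°_cell = 0. The concentrated side is the cathode; the cell reaction moves Zn²⁺ from high to low concentration with n = 2.
Q = [Zn²⁺]_dilute/[Zn²⁺]_conc = 7.6 × 10^-4/2.0 = 3.8 × 10^-4.
E = 0 − (RT/nF) ln Q = −((8.314×280)/(2×96500))(-7.875) = 0.0950 V.

0.095 V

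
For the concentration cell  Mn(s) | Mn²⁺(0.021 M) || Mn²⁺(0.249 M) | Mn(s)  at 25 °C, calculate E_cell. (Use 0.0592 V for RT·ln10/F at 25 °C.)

0.032 V

Both half-cells are Mn²⁺/Mn, so E°_cell = 0. The concentrated side is the cathode; the cell reaction moves Mn²⁺ from high to low concentration with n = 2.
Q = [Mn²⁺]_dilute/[Mn²⁺]_conc = 0.021/0.249 = 0.0843.
E = 0 − (0.0592/2) log Q = −(0.0592/2)(-1.074) = 0.0318 V.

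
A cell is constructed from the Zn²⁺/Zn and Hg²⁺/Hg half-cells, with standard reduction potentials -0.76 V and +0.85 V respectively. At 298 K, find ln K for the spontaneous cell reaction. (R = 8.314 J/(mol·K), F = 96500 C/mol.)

E°_cell = +0.85 − (-0.76) = 1.61 V, with n = 2 electrons transferred.
At equilibrium E = 0, so the Nernst equation gives ln K = nFE°/RT = (2)(96500)(1.61)/((8.314)(298)) = 125.42.

ln K = 125.4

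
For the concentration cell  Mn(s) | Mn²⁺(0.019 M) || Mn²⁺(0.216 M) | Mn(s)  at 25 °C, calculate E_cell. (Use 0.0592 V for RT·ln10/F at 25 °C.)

Both half-cells are Mn²⁺/Mn, so E°_cell = 0. The concentrated side is the cathode; the cell reaction moves Mn²⁺ from high to low concentration with n = 2.
Q = [Mn²⁺]_dilute/[Mn²⁺]_conc = 0.019/0.216 = 0.0880.
E = 0 − (0.0592/2) log Q = −(0.0592/2)(-1.056) = 0.0313 V.

0.031 V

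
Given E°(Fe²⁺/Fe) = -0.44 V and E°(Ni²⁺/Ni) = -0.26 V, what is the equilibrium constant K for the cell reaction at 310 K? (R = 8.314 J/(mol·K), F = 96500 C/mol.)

7.1 × 10^5

E°_cell = -0.26 − (-0.44) = 0.18 V, with n = 2 electrons transferred.
At equilibrium E = 0, so the Nernst equation gives ln K = nFE°/RT = (2)(96500)(0.18)/((8.314)(310)) = 13.48.
K = e^13.48 = 7.1 × 10^5.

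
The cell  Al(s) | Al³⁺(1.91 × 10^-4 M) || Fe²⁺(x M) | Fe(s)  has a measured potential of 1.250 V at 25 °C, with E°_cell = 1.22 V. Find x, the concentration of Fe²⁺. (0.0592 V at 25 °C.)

From the Nernst equation, log Q = n(E° − E)/0.0592 = 6(1.22 − 1.250)/0.0592 = -3.041, so Q = 9.11 × 10^-4.
With Q = [Al³⁺]^2/[Fe²⁺]^3 and the known concentrations, [Fe²⁺]^3 in the denominator gives [Fe²⁺] = 0.034 M.

0.034 M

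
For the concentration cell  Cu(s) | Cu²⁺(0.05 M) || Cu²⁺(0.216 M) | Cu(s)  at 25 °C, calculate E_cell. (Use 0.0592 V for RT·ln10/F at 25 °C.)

0.019 V

Both half-cells are Cu²⁺/Cu, so E°_cell = 0. The concentrated side is the cathode; the cell reaction moves Cu²⁺ from high to low concentration with n = 2.
Q = [Cu²⁺]_dilute/[Cu²⁺]_conc = 0.05/0.216 = 0.231.
E = 0 − (0.0592/2) log Q = −(0.0592/2)(-0.635) = 0.0188 V.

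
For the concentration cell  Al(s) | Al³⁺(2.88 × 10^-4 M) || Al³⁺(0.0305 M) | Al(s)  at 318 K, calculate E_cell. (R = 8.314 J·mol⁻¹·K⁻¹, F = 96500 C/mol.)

0.043 V

Both half-cells are Al³⁺/Al, so E°_cell = 0. The concentrated side is the cathode; the cell reaction moves Al³⁺ from high to low concentration with n = 3.
Q = [Al³⁺]_dilute/[Al³⁺]_conc = 2.88 × 10^-4/0.0305 = 0.00944.
E = 0 − (RT/nF) ln Q = −((8.314×318)/(3×96500))(-4.663) = 0.0426 V.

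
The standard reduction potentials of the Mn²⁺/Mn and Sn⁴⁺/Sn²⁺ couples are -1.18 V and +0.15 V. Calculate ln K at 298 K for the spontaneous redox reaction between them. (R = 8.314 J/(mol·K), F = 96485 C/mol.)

ln K = 103.6

E°_cell = +0.15 − (-1.18) = 1.33 V, with n = 2 electrons transferred.
At equilibrium E = 0, so the Nernst equation gives ln K = nFE°/RT = (2)(96485)(1.33)/((8.314)(298)) = 103.59.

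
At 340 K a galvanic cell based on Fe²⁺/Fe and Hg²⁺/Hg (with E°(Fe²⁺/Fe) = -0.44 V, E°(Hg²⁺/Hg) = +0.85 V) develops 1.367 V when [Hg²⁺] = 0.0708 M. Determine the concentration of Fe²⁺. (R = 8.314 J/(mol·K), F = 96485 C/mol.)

From the Nernst equation, ln Q = nF(E° − E)/RT = 2×96485×(1.29 − 1.367)/(8.314×340) = -5.256, so Q = 0.00521.
With Q = [Fe²⁺]/[Hg²⁺] and the known concentrations, [Fe²⁺] in the numerator gives [Fe²⁺] = 3.7 × 10^-4 M.

3.7 × 10^-4 M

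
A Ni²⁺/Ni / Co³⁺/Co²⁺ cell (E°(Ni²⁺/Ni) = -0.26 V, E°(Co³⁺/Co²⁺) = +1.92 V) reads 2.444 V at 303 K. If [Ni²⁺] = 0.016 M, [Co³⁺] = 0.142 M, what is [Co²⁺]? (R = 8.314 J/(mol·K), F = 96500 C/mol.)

4.6 × 10^-5 M

From the Nernst equation, ln Q = nF(E° − E)/RT = 2×96500×(2.18 − 2.444)/(8.314×303) = -20.226, so Q = 1.64 × 10^-9.
With Q = [Ni²⁺]·[Co²⁺]^2/[Co³⁺]^2 and the known concentrations, [Co²⁺]^2 in the numerator gives [Co²⁺] = 4.6 × 10^-5 M.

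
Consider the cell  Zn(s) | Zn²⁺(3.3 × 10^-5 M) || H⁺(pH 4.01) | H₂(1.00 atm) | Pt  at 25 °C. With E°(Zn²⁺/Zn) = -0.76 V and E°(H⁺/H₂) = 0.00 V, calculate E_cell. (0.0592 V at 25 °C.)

The hydrogen couple is the cathode, so E°_cell = 0.76 V; n = 2.
[H⁺] = 10^(−4.01) = 9.8 × 10^-5 M, and Q = [Zn²⁺]·P(H₂) / [H⁺]^2 = 3460.
E = E° − (0.0592/2) log Q = 0.76 − (0.0592/2)(3.539) = 0.655 V.

0.66 V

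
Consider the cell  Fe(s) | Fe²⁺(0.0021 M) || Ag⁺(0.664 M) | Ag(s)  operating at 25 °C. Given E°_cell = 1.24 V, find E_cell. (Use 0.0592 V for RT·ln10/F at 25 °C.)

Balancing electrons gives n = 2; the reaction quotient is Q = [Fe²⁺]/[Ag⁺]^2 = 0.00476.
At 25 °C, E = E° − (0.0592/n) log Q = 1.24 − (0.0592/2)(-2.322) = 1.240 + 0.069 = 1.309 V.

1.31 V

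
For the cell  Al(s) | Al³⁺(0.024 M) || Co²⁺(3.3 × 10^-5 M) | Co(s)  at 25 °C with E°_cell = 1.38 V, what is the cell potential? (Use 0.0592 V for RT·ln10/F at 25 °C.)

1.28 V

Balancing electrons gives n = 6; the reaction quotient is Q = [Al³⁺]^2/[Co²⁺]^3 = 1.6 × 10^10.
At 25 °C, E = E° − (0.0592/n) log Q = 1.38 − (0.0592/6)(10.205) = 1.380 − 0.101 = 1.279 V.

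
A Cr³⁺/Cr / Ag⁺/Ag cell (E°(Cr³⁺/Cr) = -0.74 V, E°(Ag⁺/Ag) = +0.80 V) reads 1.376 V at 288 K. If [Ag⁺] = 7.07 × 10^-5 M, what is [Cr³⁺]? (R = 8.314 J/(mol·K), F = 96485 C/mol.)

1.4 × 10^-4 M

From the Nernst equation, ln Q = nF(E° − E)/RT = 3×96485×(1.54 − 1.376)/(8.314×288) = 19.825, so Q = 4.07 × 10^8.
With Q = [Cr³⁺]/[Ag⁺]^3 and the known concentrations, [Cr³⁺] in the numerator gives [Cr³⁺] = 1.4 × 10^-4 M.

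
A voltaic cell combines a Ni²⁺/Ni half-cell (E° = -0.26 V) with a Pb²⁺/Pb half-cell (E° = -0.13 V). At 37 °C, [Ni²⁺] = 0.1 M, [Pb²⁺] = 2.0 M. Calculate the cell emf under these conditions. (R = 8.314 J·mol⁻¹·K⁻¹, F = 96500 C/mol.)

The Pb²⁺/Pb couple has the higher reduction potential and acts as the cathode, so E°_cell = -0.13 − (-0.26) = 0.13 V.
Balancing electrons gives n = 2; the reaction quotient is Q = [Ni²⁺]/[Pb²⁺] = 0.0500.
E = E° − (RT/nF) ln Q = 0.13 − (8.314×310)/(2×96500) × (-2.996) = 0.130 + 0.040 = 0.170 V.

0.170 V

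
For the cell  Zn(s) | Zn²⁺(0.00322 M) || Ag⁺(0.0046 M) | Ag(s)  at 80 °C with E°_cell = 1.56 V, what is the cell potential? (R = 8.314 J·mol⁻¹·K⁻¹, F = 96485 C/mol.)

1.48 V

Balancing electrons gives n = 2; the reaction quotient is Q = [Zn²⁺]/[Ag⁺]^2 = 152.
E = E° − (RT/nF) ln Q = 1.56 − (8.314×353)/(2×96485) × (5.025) = 1.560 − 0.076 = 1.484 V.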